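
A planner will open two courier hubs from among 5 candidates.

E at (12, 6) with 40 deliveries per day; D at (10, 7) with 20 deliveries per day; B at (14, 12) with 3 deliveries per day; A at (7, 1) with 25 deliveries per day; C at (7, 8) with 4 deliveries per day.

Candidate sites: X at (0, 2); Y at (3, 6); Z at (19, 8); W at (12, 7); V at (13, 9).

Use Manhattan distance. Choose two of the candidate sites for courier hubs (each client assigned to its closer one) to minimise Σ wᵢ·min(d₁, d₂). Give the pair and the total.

{X, W}, total 325

Evaluate every pair (each demand assigned to the nearer of the two):
  {X, W}: total = 325
  {Y, W}: total = 350
  {W, V}: total = 391
  {Z, W}: total = 400
  {X, V}: total = 500
  {Y, V}: total = 521
  {Z, V}: total = 650
  {X, Y}: total = 795
  {Y, Z}: total = 796
  {X, Z}: total = 835
Best pair: {X, W} with total 325.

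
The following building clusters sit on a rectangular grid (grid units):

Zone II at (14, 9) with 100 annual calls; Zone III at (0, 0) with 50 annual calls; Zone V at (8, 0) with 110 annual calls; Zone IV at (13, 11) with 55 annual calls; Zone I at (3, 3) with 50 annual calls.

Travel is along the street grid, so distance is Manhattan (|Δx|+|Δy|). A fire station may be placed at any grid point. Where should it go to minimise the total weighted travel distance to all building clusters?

Manhattan distance separates: Σwᵢ(|x−xᵢ|+|y−yᵢ|) = Σwᵢ|x−xᵢ| + Σwᵢ|y−yᵢ|, so x and y are optimised independently as 1-D weighted medians.
Total weight W = 365; half = 182.5.
x-coordinate, sorted with cumulative weight:
  x=0 (Zone III, w=50) cum 50
  x=3 (Zone I, w=50) cum 100
  x=8 (Zone V, w=110) cum 210  ← median
  x=13 (Zone IV, w=55) cum 265
  x=14 (Zone II, w=100) cum 365
⇒ x* = 8
y-coordinate, sorted with cumulative weight:
  y=0 (Zone III, w=50) cum 50
  y=0 (Zone V, w=110) cum 160
  y=3 (Zone I, w=50) cum 210  ← median
  y=9 (Zone II, w=100) cum 310
  y=11 (Zone IV, w=55) cum 365
⇒ y* = 3

(8, 3)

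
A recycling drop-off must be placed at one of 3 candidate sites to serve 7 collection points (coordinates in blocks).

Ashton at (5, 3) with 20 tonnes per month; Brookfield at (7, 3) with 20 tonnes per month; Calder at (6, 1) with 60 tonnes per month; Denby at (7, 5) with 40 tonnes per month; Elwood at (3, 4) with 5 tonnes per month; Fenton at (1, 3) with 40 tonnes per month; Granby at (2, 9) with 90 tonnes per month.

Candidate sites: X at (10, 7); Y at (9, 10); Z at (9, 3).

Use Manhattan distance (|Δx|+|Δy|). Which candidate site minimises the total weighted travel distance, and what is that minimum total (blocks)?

Total weighted distance at each candidate:
  X (10, 7): total = 2590
  Y (9, 10): total = 2780
  Z (9, 3): total = 2105
Minimum is at Z with total 2105 blocks.

Z, total 2105 blocks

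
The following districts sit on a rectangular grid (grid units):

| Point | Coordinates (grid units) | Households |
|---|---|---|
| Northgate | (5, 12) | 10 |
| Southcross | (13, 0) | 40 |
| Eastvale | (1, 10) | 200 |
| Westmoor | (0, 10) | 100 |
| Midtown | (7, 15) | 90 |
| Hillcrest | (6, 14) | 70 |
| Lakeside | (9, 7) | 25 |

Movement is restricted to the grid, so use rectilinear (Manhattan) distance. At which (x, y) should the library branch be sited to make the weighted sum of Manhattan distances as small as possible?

Manhattan distance separates: Σwᵢ(|x−xᵢ|+|y−yᵢ|) = Σwᵢ|x−xᵢ| + Σwᵢ|y−yᵢ|, so x and y are optimised independently as 1-D weighted medians.
Total weight W = 535; half = 267.5.
x-coordinate, sorted with cumulative weight:
  x=0 (Westmoor, w=100) cum 100
  x=1 (Eastvale, w=200) cum 300  ← median
  x=5 (Northgate, w=10) cum 310
  x=6 (Hillcrest, w=70) cum 380
  x=7 (Midtown, w=90) cum 470
  x=9 (Lakeside, w=25) cum 495
  x=13 (Southcross, w=40) cum 535
⇒ x* = 1
y-coordinate, sorted with cumulative weight:
  y=0 (Southcross, w=40) cum 40
  y=7 (Lakeside, w=25) cum 65
  y=10 (Eastvale, w=200) cum 265
  y=10 (Westmoor, w=100) cum 365  ← median
  y=12 (Northgate, w=10) cum 375
  y=14 (Hillcrest, w=70) cum 445
  y=15 (Midtown, w=90) cum 535
⇒ y* = 10

(1, 10)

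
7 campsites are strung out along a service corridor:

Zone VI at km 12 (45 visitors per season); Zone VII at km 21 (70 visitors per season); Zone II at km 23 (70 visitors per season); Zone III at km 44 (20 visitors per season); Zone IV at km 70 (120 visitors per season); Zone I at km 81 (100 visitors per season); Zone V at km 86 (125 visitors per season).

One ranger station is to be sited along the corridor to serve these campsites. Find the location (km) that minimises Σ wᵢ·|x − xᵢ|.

For a sum of weighted absolute distances on a line, the optimum is the weighted median (not the mean). Total weight W = 550; half-weight = 275.
Sort by position and accumulate weight:
  km 12 (Zone VI, w=45) → cum 45
  km 21 (Zone VII, w=70) → cum 115
  km 23 (Zone II, w=70) → cum 185
  km 44 (Zone III, w=20) → cum 205
  km 70 (Zone IV, w=120) → cum 325  ≥ 275 → median here
  km 81 (Zone I, w=100) → cum 425
  km 86 (Zone V, w=125) → cum 550
Optimal location: km 70.

x = 70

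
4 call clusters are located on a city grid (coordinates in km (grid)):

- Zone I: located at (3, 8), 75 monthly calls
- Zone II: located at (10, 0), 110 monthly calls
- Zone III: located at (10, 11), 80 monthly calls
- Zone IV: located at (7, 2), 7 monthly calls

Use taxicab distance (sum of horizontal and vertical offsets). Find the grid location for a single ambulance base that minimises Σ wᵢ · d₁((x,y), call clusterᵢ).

Manhattan distance separates: Σwᵢ(|x−xᵢ|+|y−yᵢ|) = Σwᵢ|x−xᵢ| + Σwᵢ|y−yᵢ|, so x and y are optimised independently as 1-D weighted medians.
Total weight W = 272; half = 136.
x-coordinate, sorted with cumulative weight:
  x=3 (Zone I, w=75) cum 75
  x=7 (Zone IV, w=7) cum 82
  x=10 (Zone II, w=110) cum 192  ← median
  x=10 (Zone III, w=80) cum 272
⇒ x* = 10
y-coordinate, sorted with cumulative weight:
  y=0 (Zone II, w=110) cum 110
  y=2 (Zone IV, w=7) cum 117
  y=8 (Zone I, w=75) cum 192  ← median
  y=11 (Zone III, w=80) cum 272
⇒ y* = 8

(10, 8)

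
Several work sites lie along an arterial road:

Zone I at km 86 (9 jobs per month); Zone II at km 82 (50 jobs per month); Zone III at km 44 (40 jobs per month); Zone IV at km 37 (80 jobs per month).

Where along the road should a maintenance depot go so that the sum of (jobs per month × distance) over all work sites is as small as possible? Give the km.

x = 44

For a sum of weighted absolute distances on a line, the optimum is the weighted median (not the mean). Total weight W = 179; half-weight = 89.5.
Sort by position and accumulate weight:
  km 37 (Zone IV, w=80) → cum 80
  km 44 (Zone III, w=40) → cum 120  ≥ 89.5 → median here
  km 82 (Zone II, w=50) → cum 170
  km 86 (Zone I, w=9) → cum 179
Optimal location: km 44.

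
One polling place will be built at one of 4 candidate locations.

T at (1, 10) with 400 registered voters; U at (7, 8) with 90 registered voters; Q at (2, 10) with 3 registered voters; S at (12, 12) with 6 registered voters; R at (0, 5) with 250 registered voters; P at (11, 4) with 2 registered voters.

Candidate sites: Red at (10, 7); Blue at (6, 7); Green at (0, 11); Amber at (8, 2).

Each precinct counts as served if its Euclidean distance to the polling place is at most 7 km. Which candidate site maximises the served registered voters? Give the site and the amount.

Blue, covering 745

Coverage radius r = 7 km; a point is covered iff (Δx)²+(Δy)² ≤ 7² = 49.
  Red (10, 7): covers {U, S, P} → 98
  Blue (6, 7): covers {T, U, Q, R, P} → 745
  Green (0, 11): covers {T, Q, R} → 653
  Amber (8, 2): covers {U, P} → 92
Maximum coverage at Blue: 745 registered voters.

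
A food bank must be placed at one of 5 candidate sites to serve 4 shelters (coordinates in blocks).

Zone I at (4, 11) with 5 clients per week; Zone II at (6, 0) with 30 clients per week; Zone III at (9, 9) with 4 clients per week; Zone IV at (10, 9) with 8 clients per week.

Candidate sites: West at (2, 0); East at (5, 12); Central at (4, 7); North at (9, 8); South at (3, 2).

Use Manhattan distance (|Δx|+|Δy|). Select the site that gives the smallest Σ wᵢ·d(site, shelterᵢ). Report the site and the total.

South, total 364 blocks

Total weighted distance at each candidate:
  West (2, 0): total = 385
  East (5, 12): total = 492
  Central (4, 7): total = 382
  North (9, 8): total = 390
  South (3, 2): total = 364
Minimum is at South with total 364 blocks.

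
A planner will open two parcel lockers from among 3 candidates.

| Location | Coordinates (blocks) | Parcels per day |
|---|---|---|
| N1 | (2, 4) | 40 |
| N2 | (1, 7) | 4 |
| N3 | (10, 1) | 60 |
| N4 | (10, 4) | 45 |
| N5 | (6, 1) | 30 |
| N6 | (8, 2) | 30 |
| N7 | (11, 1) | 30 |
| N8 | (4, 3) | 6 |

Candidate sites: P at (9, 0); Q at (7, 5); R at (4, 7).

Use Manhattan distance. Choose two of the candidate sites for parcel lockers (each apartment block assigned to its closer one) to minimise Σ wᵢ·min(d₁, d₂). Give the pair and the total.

Evaluate every pair (each demand assigned to the nearer of the two):
  {P, R}: total = 881
  {P, Q}: total = 902
  {Q, R}: total = 1346
Best pair: {P, R} with total 881.

{P, R}, total 881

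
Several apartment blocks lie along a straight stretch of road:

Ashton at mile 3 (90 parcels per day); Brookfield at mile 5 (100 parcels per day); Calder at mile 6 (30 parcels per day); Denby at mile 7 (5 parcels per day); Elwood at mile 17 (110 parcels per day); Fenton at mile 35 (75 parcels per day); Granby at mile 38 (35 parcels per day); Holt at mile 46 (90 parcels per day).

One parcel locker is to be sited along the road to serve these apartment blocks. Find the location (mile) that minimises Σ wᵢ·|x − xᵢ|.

x = 17

For a sum of weighted absolute distances on a line, the optimum is the weighted median (not the mean). Total weight W = 535; half-weight = 267.5.
Sort by position and accumulate weight:
  mile 3 (Ashton, w=90) → cum 90
  mile 5 (Brookfield, w=100) → cum 190
  mile 6 (Calder, w=30) → cum 220
  mile 7 (Denby, w=5) → cum 225
  mile 17 (Elwood, w=110) → cum 335  ≥ 267.5 → median here
  mile 35 (Fenton, w=75) → cum 410
  mile 38 (Granby, w=35) → cum 445
  mile 46 (Holt, w=90) → cum 535
Optimal location: mile 17.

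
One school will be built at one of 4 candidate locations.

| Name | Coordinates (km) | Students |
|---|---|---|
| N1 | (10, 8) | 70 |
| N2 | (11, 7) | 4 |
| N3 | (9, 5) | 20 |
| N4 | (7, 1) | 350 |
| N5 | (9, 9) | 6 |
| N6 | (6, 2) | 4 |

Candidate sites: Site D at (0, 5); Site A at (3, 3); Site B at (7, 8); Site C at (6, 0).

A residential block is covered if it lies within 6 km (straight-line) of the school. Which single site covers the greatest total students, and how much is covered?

Coverage radius r = 6 km; a point is covered iff (Δx)²+(Δy)² ≤ 6² = 36.
  Site D (0, 5): covers {none} → 0
  Site A (3, 3): covers {N4, N6} → 354
  Site B (7, 8): covers {N1, N2, N3, N5} → 100
  Site C (6, 0): covers {N3, N4, N6} → 374
Maximum coverage at Site C: 374 students.

Site C, covering 374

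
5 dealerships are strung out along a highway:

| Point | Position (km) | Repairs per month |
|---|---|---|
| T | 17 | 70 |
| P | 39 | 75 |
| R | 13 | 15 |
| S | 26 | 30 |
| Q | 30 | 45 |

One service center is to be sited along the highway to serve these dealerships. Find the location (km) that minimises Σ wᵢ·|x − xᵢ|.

For a sum of weighted absolute distances on a line, the optimum is the weighted median (not the mean). Total weight W = 235; half-weight = 117.5.
Sort by position and accumulate weight:
  km 13 (R, w=15) → cum 15
  km 17 (T, w=70) → cum 85
  km 26 (S, w=30) → cum 115
  km 30 (Q, w=45) → cum 160  ≥ 117.5 → median here
  km 39 (P, w=75) → cum 235
Optimal location: km 30.

x = 30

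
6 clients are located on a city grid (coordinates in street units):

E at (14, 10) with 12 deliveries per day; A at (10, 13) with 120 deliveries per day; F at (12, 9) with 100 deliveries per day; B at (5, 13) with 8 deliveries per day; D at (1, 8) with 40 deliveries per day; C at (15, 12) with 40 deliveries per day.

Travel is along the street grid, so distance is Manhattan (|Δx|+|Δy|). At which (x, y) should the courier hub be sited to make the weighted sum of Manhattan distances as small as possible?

Manhattan distance separates: Σwᵢ(|x−xᵢ|+|y−yᵢ|) = Σwᵢ|x−xᵢ| + Σwᵢ|y−yᵢ|, so x and y are optimised independently as 1-D weighted medians.
Total weight W = 320; half = 160.
x-coordinate, sorted with cumulative weight:
  x=1 (D, w=40) cum 40
  x=5 (B, w=8) cum 48
  x=10 (A, w=120) cum 168  ← median
  x=12 (F, w=100) cum 268
  x=14 (E, w=12) cum 280
  x=15 (C, w=40) cum 320
⇒ x* = 10
y-coordinate, sorted with cumulative weight:
  y=8 (D, w=40) cum 40
  y=9 (F, w=100) cum 140
  y=10 (E, w=12) cum 152
  y=12 (C, w=40) cum 192  ← median
  y=13 (A, w=120) cum 312
  y=13 (B, w=8) cum 320
⇒ y* = 12

(10, 12)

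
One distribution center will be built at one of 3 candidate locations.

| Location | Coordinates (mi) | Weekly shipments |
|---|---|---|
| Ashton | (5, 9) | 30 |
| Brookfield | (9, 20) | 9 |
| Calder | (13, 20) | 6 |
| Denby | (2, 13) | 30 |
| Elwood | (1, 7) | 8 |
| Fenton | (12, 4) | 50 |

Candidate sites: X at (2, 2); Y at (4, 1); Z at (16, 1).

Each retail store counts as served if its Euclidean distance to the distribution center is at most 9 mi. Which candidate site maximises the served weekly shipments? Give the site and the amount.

Coverage radius r = 9 mi; a point is covered iff (Δx)²+(Δy)² ≤ 9² = 81.
  X (2, 2): covers {Ashton, Elwood} → 38
  Y (4, 1): covers {Ashton, Elwood, Fenton} → 88
  Z (16, 1): covers {Fenton} → 50
Maximum coverage at Y: 88 weekly shipments.

Y, covering 88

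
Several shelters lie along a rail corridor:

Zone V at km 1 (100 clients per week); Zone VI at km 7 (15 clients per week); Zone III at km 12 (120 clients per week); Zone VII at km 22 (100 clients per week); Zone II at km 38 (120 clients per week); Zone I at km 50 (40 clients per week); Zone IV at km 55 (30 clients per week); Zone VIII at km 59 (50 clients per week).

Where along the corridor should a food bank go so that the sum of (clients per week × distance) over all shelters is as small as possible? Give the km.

For a sum of weighted absolute distances on a line, the optimum is the weighted median (not the mean). Total weight W = 575; half-weight = 287.5.
Sort by position and accumulate weight:
  km 1 (Zone V, w=100) → cum 100
  km 7 (Zone VI, w=15) → cum 115
  km 12 (Zone III, w=120) → cum 235
  km 22 (Zone VII, w=100) → cum 335  ≥ 287.5 → median here
  km 38 (Zone II, w=120) → cum 455
  km 50 (Zone I, w=40) → cum 495
  km 55 (Zone IV, w=30) → cum 525
  km 59 (Zone VIII, w=50) → cum 575
Optimal location: km 22.

x = 22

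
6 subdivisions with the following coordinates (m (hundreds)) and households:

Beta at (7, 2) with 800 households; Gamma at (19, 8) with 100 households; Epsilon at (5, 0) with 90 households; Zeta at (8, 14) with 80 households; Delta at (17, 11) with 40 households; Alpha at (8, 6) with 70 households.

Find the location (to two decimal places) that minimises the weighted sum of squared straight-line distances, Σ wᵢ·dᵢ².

The minimiser of Σwᵢ‖p−pᵢ‖² is the weighted centroid p* = (Σwᵢpᵢ)/(Σwᵢ).
Σwᵢ = 1180.
Σwᵢxᵢ = 800·7 + 100·19 + 90·5 + 80·8 + 40·17 + 70·8 = 9830.
Σwᵢyᵢ = 800·2 + 100·8 + 90·0 + 80·14 + 40·11 + 70·6 = 4380.
x* = 9830/1180 = 8.33, y* = 4380/1180 = 3.71.

(8.33, 3.71)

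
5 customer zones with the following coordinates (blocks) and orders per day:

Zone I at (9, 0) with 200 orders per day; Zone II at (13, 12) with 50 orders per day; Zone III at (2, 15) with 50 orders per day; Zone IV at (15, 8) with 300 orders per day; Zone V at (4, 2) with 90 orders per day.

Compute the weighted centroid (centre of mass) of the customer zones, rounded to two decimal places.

(10.74, 5.70)

The minimiser of Σwᵢ‖p−pᵢ‖² is the weighted centroid p* = (Σwᵢpᵢ)/(Σwᵢ).
Σwᵢ = 690.
Σwᵢxᵢ = 200·9 + 50·13 + 50·2 + 300·15 + 90·4 = 7410.
Σwᵢyᵢ = 200·0 + 50·12 + 50·15 + 300·8 + 90·2 = 3930.
x* = 7410/690 = 10.74, y* = 3930/690 = 5.70.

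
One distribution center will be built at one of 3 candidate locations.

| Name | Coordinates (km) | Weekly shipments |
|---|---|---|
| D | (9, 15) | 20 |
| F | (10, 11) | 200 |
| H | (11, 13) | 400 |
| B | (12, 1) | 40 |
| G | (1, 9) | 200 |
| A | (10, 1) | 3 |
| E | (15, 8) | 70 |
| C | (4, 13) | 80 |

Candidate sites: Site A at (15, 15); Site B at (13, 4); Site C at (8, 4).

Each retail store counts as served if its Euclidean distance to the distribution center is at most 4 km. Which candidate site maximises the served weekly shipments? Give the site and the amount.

Coverage radius r = 4 km; a point is covered iff (Δx)²+(Δy)² ≤ 4² = 16.
  Site A (15, 15): covers {none} → 0
  Site B (13, 4): covers {B} → 40
  Site C (8, 4): covers {A} → 3
Maximum coverage at Site B: 40 weekly shipments.

Site B, covering 40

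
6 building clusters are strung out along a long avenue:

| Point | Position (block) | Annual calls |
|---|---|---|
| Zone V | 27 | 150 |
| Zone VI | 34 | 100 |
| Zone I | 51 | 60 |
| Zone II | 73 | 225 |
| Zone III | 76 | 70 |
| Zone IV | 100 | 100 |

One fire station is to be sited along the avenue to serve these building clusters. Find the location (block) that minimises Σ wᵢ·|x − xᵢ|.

For a sum of weighted absolute distances on a line, the optimum is the weighted median (not the mean). Total weight W = 705; half-weight = 352.5.
Sort by position and accumulate weight:
  block 27 (Zone V, w=150) → cum 150
  block 34 (Zone VI, w=100) → cum 250
  block 51 (Zone I, w=60) → cum 310
  block 73 (Zone II, w=225) → cum 535  ≥ 352.5 → median here
  block 76 (Zone III, w=70) → cum 605
  block 100 (Zone IV, w=100) → cum 705
Optimal location: block 73.

x = 73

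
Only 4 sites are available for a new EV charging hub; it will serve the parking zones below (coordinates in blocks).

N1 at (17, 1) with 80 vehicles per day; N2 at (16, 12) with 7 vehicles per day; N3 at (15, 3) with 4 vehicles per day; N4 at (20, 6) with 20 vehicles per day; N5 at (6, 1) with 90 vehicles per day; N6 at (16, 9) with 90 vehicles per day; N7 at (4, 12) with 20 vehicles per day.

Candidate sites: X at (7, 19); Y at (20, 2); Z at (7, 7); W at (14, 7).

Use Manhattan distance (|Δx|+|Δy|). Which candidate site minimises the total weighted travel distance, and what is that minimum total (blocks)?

Total weighted distance at each candidate:
  X (7, 19): total = 6588
  Y (20, 2): total = 3382
  Z (7, 7): total = 3486
  W (14, 7): total = 2849
Minimum is at W with total 2849 blocks.

W, total 2849 blocks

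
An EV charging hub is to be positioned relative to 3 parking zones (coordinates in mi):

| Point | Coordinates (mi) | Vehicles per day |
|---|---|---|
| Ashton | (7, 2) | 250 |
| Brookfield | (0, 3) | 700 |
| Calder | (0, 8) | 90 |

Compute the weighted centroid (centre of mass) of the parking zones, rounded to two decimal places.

The minimiser of Σwᵢ‖p−pᵢ‖² is the weighted centroid p* = (Σwᵢpᵢ)/(Σwᵢ).
Σwᵢ = 1040.
Σwᵢxᵢ = 250·7 + 700·0 + 90·0 = 1750.
Σwᵢyᵢ = 250·2 + 700·3 + 90·8 = 3320.
x* = 1750/1040 = 1.68, y* = 3320/1040 = 3.19.

(1.68, 3.19)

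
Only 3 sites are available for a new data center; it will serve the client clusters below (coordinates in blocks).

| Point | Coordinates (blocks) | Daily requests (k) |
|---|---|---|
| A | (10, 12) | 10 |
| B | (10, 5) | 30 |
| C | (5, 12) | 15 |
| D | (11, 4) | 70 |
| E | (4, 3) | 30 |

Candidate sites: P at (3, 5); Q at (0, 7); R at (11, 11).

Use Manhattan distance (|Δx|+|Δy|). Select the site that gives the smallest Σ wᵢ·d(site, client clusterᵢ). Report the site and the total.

P, total 1205 blocks

Total weighted distance at each candidate:
  P (3, 5): total = 1205
  Q (0, 7): total = 1880
  R (11, 11): total = 1275
Minimum is at P with total 1205 blocks.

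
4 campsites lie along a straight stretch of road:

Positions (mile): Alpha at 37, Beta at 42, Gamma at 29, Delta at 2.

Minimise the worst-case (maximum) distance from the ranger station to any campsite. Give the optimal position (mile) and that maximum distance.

location 22, max distance 20

The 1-center on a line is the midpoint of the two extreme points: leftmost at 2, rightmost at 42.
Optimal location = (2 + 42)/2 = 22; maximum distance = (42 − 2)/2 = 20.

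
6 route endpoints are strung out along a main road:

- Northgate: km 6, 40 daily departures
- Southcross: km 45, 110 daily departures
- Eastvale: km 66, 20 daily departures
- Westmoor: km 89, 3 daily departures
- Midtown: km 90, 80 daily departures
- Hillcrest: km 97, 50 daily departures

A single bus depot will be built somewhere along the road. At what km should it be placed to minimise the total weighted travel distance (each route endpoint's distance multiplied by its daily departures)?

x = 66

For a sum of weighted absolute distances on a line, the optimum is the weighted median (not the mean). Total weight W = 303; half-weight = 151.5.
Sort by position and accumulate weight:
  km 6 (Northgate, w=40) → cum 40
  km 45 (Southcross, w=110) → cum 150
  km 66 (Eastvale, w=20) → cum 170  ≥ 151.5 → median here
  km 89 (Westmoor, w=3) → cum 173
  km 90 (Midtown, w=80) → cum 253
  km 97 (Hillcrest, w=50) → cum 303
Optimal location: km 66.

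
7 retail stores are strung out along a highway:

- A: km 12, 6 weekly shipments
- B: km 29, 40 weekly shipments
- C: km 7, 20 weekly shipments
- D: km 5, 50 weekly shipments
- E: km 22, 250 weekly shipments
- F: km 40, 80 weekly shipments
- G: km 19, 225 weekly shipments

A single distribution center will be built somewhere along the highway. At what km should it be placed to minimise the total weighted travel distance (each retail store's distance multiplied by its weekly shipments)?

x = 22

For a sum of weighted absolute distances on a line, the optimum is the weighted median (not the mean). Total weight W = 671; half-weight = 335.5.
Sort by position and accumulate weight:
  km 5 (D, w=50) → cum 50
  km 7 (C, w=20) → cum 70
  km 12 (A, w=6) → cum 76
  km 19 (G, w=225) → cum 301
  km 22 (E, w=250) → cum 551  ≥ 335.5 → median here
  km 29 (B, w=40) → cum 591
  km 40 (F, w=80) → cum 671
Optimal location: km 22.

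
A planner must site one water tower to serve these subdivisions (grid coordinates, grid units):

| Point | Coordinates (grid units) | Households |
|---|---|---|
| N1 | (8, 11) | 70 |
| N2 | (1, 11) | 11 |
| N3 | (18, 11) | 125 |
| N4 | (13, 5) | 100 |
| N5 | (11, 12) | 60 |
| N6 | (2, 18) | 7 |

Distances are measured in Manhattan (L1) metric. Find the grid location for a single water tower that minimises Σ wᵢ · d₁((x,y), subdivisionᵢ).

Manhattan distance separates: Σwᵢ(|x−xᵢ|+|y−yᵢ|) = Σwᵢ|x−xᵢ| + Σwᵢ|y−yᵢ|, so x and y are optimised independently as 1-D weighted medians.
Total weight W = 373; half = 186.5.
x-coordinate, sorted with cumulative weight:
  x=1 (N2, w=11) cum 11
  x=2 (N6, w=7) cum 18
  x=8 (N1, w=70) cum 88
  x=11 (N5, w=60) cum 148
  x=13 (N4, w=100) cum 248  ← median
  x=18 (N3, w=125) cum 373
⇒ x* = 13
y-coordinate, sorted with cumulative weight:
  y=5 (N4, w=100) cum 100
  y=11 (N1, w=70) cum 170
  y=11 (N2, w=11) cum 181
  y=11 (N3, w=125) cum 306  ← median
  y=12 (N5, w=60) cum 366
  y=18 (N6, w=7) cum 373
⇒ y* = 11

(13, 11)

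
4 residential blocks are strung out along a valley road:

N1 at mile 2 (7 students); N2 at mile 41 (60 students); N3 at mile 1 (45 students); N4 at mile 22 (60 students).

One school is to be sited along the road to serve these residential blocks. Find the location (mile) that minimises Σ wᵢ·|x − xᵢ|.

x = 22

For a sum of weighted absolute distances on a line, the optimum is the weighted median (not the mean). Total weight W = 172; half-weight = 86.
Sort by position and accumulate weight:
  mile 1 (N3, w=45) → cum 45
  mile 2 (N1, w=7) → cum 52
  mile 22 (N4, w=60) → cum 112  ≥ 86 → median here
  mile 41 (N2, w=60) → cum 172
Optimal location: mile 22.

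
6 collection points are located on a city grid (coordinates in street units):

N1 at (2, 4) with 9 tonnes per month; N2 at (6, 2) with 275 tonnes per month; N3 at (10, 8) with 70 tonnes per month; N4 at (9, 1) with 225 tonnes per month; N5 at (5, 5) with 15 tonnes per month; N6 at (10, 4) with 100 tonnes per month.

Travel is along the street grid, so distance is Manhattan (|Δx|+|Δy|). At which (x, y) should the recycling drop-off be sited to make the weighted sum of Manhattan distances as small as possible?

Manhattan distance separates: Σwᵢ(|x−xᵢ|+|y−yᵢ|) = Σwᵢ|x−xᵢ| + Σwᵢ|y−yᵢ|, so x and y are optimised independently as 1-D weighted medians.
Total weight W = 694; half = 347.
x-coordinate, sorted with cumulative weight:
  x=2 (N1, w=9) cum 9
  x=5 (N5, w=15) cum 24
  x=6 (N2, w=275) cum 299
  x=9 (N4, w=225) cum 524  ← median
  x=10 (N3, w=70) cum 594
  x=10 (N6, w=100) cum 694
⇒ x* = 9
y-coordinate, sorted with cumulative weight:
  y=1 (N4, w=225) cum 225
  y=2 (N2, w=275) cum 500  ← median
  y=4 (N1, w=9) cum 509
  y=4 (N6, w=100) cum 609
  y=5 (N5, w=15) cum 624
  y=8 (N3, w=70) cum 694
⇒ y* = 2

(9, 2)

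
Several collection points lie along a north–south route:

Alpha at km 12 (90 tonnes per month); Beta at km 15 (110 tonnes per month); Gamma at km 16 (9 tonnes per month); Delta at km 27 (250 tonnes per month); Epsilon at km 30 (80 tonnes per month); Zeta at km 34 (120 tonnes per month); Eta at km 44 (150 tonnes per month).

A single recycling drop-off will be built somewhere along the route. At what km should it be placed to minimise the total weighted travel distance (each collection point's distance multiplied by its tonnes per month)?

For a sum of weighted absolute distances on a line, the optimum is the weighted median (not the mean). Total weight W = 809; half-weight = 404.5.
Sort by position and accumulate weight:
  km 12 (Alpha, w=90) → cum 90
  km 15 (Beta, w=110) → cum 200
  km 16 (Gamma, w=9) → cum 209
  km 27 (Delta, w=250) → cum 459  ≥ 404.5 → median here
  km 30 (Epsilon, w=80) → cum 539
  km 34 (Zeta, w=120) → cum 659
  km 44 (Eta, w=150) → cum 809
Optimal location: km 27.

x = 27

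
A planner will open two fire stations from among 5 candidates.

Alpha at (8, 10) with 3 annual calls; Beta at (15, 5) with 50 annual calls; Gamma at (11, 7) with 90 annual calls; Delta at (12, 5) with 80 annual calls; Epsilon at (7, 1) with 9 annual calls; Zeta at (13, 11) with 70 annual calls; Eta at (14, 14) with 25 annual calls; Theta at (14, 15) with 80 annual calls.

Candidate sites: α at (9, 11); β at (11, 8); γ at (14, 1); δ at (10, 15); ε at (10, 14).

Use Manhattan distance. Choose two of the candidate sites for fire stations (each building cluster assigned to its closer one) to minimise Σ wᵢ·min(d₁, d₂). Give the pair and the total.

{β, δ}, total 1669

Evaluate every pair (each demand assigned to the nearer of the two):
  {β, δ}: total = 1669
  {β, ε}: total = 1724
  {α, β}: total = 2065
  {β, γ}: total = 2113
  {γ, ε}: total = 2451
  {α, γ}: total = 2539
  {γ, δ}: total = 2559
  {α, δ}: total = 2699
  {α, ε}: total = 2754
  {δ, ε}: total = 3302
Best pair: {β, δ} with total 1669.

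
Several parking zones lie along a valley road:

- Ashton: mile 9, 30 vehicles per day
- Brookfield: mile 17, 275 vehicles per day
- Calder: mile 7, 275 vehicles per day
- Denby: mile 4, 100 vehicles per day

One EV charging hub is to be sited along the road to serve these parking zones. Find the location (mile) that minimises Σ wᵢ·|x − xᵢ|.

x = 7

For a sum of weighted absolute distances on a line, the optimum is the weighted median (not the mean). Total weight W = 680; half-weight = 340.
Sort by position and accumulate weight:
  mile 4 (Denby, w=100) → cum 100
  mile 7 (Calder, w=275) → cum 375  ≥ 340 → median here
  mile 9 (Ashton, w=30) → cum 405
  mile 17 (Brookfield, w=275) → cum 680
Optimal location: mile 7.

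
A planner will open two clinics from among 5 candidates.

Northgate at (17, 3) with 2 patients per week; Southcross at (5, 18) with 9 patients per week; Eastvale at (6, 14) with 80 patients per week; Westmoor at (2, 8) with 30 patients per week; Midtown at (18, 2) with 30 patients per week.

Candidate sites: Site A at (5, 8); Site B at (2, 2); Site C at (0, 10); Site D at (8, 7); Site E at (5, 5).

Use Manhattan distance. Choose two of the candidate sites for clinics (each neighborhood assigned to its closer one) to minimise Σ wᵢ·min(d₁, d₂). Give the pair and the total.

Evaluate every pair (each demand assigned to the nearer of the two):
  {Site A, Site D}: total = 1216
  {Site A, Site E}: total = 1248
  {Site A, Site B}: total = 1252
  {Site A, Site C}: total = 1344
  {Site C, Site D}: total = 1433
  {Site D, Site E}: total = 1493
  {Site B, Site D}: total = 1502
  {Site C, Site E}: total = 1545
  {Site B, Site C}: total = 1549
  {Site B, Site E}: total = 1605
Best pair: {Site A, Site D} with total 1216.

{Site A, Site D}, total 1216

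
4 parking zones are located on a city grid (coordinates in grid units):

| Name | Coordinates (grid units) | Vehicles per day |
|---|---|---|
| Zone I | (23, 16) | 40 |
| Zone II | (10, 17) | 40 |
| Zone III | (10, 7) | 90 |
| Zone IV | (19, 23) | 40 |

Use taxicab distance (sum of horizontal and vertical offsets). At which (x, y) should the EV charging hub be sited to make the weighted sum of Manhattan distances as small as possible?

(10, 16)

Manhattan distance separates: Σwᵢ(|x−xᵢ|+|y−yᵢ|) = Σwᵢ|x−xᵢ| + Σwᵢ|y−yᵢ|, so x and y are optimised independently as 1-D weighted medians.
Total weight W = 210; half = 105.
x-coordinate, sorted with cumulative weight:
  x=10 (Zone II, w=40) cum 40
  x=10 (Zone III, w=90) cum 130  ← median
  x=19 (Zone IV, w=40) cum 170
  x=23 (Zone I, w=40) cum 210
⇒ x* = 10
y-coordinate, sorted with cumulative weight:
  y=7 (Zone III, w=90) cum 90
  y=16 (Zone I, w=40) cum 130  ← median
  y=17 (Zone II, w=40) cum 170
  y=23 (Zone IV, w=40) cum 210
⇒ y* = 16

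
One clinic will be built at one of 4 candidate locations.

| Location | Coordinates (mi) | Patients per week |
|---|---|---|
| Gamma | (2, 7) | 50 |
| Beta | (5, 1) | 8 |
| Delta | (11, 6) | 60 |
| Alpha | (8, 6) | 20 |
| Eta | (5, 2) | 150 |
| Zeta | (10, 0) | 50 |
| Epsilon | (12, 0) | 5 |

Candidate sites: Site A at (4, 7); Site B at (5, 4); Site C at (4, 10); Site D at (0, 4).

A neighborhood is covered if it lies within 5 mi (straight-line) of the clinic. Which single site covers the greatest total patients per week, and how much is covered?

Site B, covering 228

Coverage radius r = 5 mi; a point is covered iff (Δx)²+(Δy)² ≤ 5² = 25.
  Site A (4, 7): covers {Gamma, Alpha} → 70
  Site B (5, 4): covers {Gamma, Beta, Alpha, Eta} → 228
  Site C (4, 10): covers {Gamma} → 50
  Site D (0, 4): covers {Gamma} → 50
Maximum coverage at Site B: 228 patients per week.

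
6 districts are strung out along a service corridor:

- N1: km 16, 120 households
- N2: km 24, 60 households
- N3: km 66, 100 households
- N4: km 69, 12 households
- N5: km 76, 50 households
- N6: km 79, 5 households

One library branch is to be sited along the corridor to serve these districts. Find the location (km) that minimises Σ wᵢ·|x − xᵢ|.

For a sum of weighted absolute distances on a line, the optimum is the weighted median (not the mean). Total weight W = 347; half-weight = 173.5.
Sort by position and accumulate weight:
  km 16 (N1, w=120) → cum 120
  km 24 (N2, w=60) → cum 180  ≥ 173.5 → median here
  km 66 (N3, w=100) → cum 280
  km 69 (N4, w=12) → cum 292
  km 76 (N5, w=50) → cum 342
  km 79 (N6, w=5) → cum 347
Optimal location: km 24.

x = 24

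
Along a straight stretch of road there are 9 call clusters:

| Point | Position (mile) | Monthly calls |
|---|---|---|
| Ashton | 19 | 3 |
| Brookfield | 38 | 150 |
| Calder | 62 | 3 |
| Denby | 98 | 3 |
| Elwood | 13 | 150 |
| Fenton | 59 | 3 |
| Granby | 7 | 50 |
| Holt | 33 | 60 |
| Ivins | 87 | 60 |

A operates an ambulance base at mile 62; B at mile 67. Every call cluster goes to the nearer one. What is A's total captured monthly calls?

419

The indifferent point is the midpoint (62+67)/2 = 64.5; call clusters left of it (closer to A at 62) go to A, those right go to B.
  Granby at 7 (w=50) → A
  Elwood at 13 (w=150) → A
  Ashton at 19 (w=3) → A
  Holt at 33 (w=60) → A
  Brookfield at 38 (w=150) → A
  Fenton at 59 (w=3) → A
  Calder at 62 (w=3) → A
  Ivins at 87 (w=60) → B
  Denby at 98 (w=3) → B
A captures 419; B captures 63.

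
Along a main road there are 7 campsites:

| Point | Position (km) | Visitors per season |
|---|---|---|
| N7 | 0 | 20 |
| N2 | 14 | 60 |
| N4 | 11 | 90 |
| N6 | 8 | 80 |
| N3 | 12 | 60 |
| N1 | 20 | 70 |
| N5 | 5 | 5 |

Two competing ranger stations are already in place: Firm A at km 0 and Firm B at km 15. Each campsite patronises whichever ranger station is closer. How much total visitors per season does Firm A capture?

The indifferent point is the midpoint (0+15)/2 = 7.5; campsites left of it (closer to Firm A at 0) go to Firm A, those right go to Firm B.
  N7 at 0 (w=20) → Firm A
  N5 at 5 (w=5) → Firm A
  N6 at 8 (w=80) → Firm B
  N4 at 11 (w=90) → Firm B
  N3 at 12 (w=60) → Firm B
  N2 at 14 (w=60) → Firm B
  N1 at 20 (w=70) → Firm B
Firm A captures 25; Firm B captures 360.

25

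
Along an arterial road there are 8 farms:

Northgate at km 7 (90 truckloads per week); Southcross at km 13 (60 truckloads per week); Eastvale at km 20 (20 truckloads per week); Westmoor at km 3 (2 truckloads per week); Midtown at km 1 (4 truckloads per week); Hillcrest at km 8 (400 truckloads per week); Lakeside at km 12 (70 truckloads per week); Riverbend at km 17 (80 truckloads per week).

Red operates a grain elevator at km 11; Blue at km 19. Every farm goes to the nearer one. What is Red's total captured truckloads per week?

626

The indifferent point is the midpoint (11+19)/2 = 15; farms left of it (closer to Red at 11) go to Red, those right go to Blue.
  Midtown at 1 (w=4) → Red
  Westmoor at 3 (w=2) → Red
  Northgate at 7 (w=90) → Red
  Hillcrest at 8 (w=400) → Red
  Lakeside at 12 (w=70) → Red
  Southcross at 13 (w=60) → Red
  Riverbend at 17 (w=80) → Blue
  Eastvale at 20 (w=20) → Blue
Red captures 626; Blue captures 100.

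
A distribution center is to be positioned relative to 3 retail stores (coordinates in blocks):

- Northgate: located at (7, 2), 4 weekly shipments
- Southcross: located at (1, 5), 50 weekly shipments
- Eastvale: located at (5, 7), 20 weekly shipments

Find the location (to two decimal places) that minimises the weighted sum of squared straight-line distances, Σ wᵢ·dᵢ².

(2.41, 5.38)

The minimiser of Σwᵢ‖p−pᵢ‖² is the weighted centroid p* = (Σwᵢpᵢ)/(Σwᵢ).
Σwᵢ = 74.
Σwᵢxᵢ = 4·7 + 50·1 + 20·5 = 178.
Σwᵢyᵢ = 4·2 + 50·5 + 20·7 = 398.
x* = 178/74 = 2.41, y* = 398/74 = 5.38.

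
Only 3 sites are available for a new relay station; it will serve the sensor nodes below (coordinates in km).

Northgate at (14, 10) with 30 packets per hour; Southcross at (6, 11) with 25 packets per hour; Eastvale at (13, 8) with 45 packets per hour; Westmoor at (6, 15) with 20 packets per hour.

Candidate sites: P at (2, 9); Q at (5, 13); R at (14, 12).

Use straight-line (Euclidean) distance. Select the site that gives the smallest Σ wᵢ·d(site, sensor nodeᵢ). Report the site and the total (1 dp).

Total weighted distance at each candidate:
  P (2, 9): total = 1114.3
  Q (5, 13): total = 809.8
  R (14, 12): total = 618.0
Minimum is at R with total 618.0 km.

R, total 618.0 km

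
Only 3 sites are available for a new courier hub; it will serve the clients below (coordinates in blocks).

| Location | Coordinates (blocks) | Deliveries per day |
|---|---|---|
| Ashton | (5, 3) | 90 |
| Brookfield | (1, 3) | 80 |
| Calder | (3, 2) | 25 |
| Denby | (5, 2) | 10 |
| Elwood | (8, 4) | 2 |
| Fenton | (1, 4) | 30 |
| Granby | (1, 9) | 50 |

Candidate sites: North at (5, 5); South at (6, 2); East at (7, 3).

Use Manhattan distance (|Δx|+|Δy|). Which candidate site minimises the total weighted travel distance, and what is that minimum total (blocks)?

North, total 1373 blocks

Total weighted distance at each candidate:
  North (5, 5): total = 1373
  South (6, 2): total = 1563
  East (7, 3): total = 1629
Minimum is at North with total 1373 blocks.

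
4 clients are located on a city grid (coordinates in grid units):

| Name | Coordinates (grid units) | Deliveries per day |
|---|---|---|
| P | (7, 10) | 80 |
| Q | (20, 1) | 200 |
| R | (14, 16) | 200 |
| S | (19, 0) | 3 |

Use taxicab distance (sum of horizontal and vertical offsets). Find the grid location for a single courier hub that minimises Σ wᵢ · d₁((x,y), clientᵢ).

Manhattan distance separates: Σwᵢ(|x−xᵢ|+|y−yᵢ|) = Σwᵢ|x−xᵢ| + Σwᵢ|y−yᵢ|, so x and y are optimised independently as 1-D weighted medians.
Total weight W = 483; half = 241.5.
x-coordinate, sorted with cumulative weight:
  x=7 (P, w=80) cum 80
  x=14 (R, w=200) cum 280  ← median
  x=19 (S, w=3) cum 283
  x=20 (Q, w=200) cum 483
⇒ x* = 14
y-coordinate, sorted with cumulative weight:
  y=0 (S, w=3) cum 3
  y=1 (Q, w=200) cum 203
  y=10 (P, w=80) cum 283  ← median
  y=16 (R, w=200) cum 483
⇒ y* = 10

(14, 10)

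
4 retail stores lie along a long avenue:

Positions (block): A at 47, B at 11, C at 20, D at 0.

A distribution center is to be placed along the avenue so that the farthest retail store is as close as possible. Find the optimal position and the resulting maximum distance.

The 1-center on a line is the midpoint of the two extreme points: leftmost at 0, rightmost at 47.
Optimal location = (0 + 47)/2 = 23.5; maximum distance = (47 − 0)/2 = 23.5.

location 23.5, max distance 23.5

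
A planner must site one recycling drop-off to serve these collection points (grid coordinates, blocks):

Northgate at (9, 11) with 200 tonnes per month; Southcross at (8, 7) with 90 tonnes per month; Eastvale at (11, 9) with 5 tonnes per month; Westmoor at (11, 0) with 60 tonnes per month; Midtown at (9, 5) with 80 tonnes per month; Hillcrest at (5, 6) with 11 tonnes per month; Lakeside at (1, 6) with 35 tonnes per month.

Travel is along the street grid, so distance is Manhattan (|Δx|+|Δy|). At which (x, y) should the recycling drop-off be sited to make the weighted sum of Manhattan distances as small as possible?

Manhattan distance separates: Σwᵢ(|x−xᵢ|+|y−yᵢ|) = Σwᵢ|x−xᵢ| + Σwᵢ|y−yᵢ|, so x and y are optimised independently as 1-D weighted medians.
Total weight W = 481; half = 240.5.
x-coordinate, sorted with cumulative weight:
  x=1 (Lakeside, w=35) cum 35
  x=5 (Hillcrest, w=11) cum 46
  x=8 (Southcross, w=90) cum 136
  x=9 (Northgate, w=200) cum 336  ← median
  x=9 (Midtown, w=80) cum 416
  x=11 (Eastvale, w=5) cum 421
  x=11 (Westmoor, w=60) cum 481
⇒ x* = 9
y-coordinate, sorted with cumulative weight:
  y=0 (Westmoor, w=60) cum 60
  y=5 (Midtown, w=80) cum 140
  y=6 (Hillcrest, w=11) cum 151
  y=6 (Lakeside, w=35) cum 186
  y=7 (Southcross, w=90) cum 276  ← median
  y=9 (Eastvale, w=5) cum 281
  y=11 (Northgate, w=200) cum 481
⇒ y* = 7

(9, 7)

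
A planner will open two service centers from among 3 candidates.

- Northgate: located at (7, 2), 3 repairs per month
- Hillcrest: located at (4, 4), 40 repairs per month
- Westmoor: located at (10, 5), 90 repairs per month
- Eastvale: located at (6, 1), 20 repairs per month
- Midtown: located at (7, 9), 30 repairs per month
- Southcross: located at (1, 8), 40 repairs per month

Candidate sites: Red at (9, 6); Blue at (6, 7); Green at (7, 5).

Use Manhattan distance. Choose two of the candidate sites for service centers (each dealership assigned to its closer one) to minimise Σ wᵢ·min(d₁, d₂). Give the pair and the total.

{Red, Blue}, total 848

Evaluate every pair (each demand assigned to the nearer of the two):
  {Red, Blue}: total = 848
  {Blue, Green}: total = 869
  {Red, Green}: total = 929
Best pair: {Red, Blue} with total 848.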